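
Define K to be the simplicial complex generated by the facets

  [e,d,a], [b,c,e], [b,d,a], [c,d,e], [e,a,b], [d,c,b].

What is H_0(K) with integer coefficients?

H_0 = Z.

K has 5 vertices, 9 edges, 6 triangles.
rank ∂_0 = 0, rank ∂_1 = 4 ⇒ b_0 = 5 − 0 − 4 = 1; all invariant factors of ∂_1 are 1 so no torsion. So H_0 = Z.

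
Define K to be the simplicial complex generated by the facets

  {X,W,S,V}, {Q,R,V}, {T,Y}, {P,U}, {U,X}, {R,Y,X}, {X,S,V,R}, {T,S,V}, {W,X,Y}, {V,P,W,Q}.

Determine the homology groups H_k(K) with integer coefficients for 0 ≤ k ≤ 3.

H_0 = Z,  H_1 = Z^2,  H_2 = 0,  H_3 = 0.

Order the vertices as P < Q < R < S < T < U < V < W < X < Y. Listing each simplex with vertices in this order, K has dimension 3 with simplices:

  0-simplices (10): P, Q, R, S, T, U, V, W, X, Y
  1-simplices (23): PQ, PU, PV, PW, QR, QV, QW, RS, RV, RX, RY, ST, SV, SW, SX, TV, TY, UX, VW, VX, WX, WY, XY
  2-simplices (15): PQV, PQW, PVW, QRV, QVW, RSV, RSX, RVX, RXY, STV, SVW, SVX, SWX, VWX, WXY
  3-simplices (3): PQVW, RSVX, SVWX

so the chain groups are C_0 ≅ Z^10, C_1 ≅ Z^23, C_2 ≅ Z^15, C_3 ≅ Z^3.

Boundary ∂_1: C_1 → C_0 maps an edge to its endpoints' difference, ∂[p,q] = q − p. For instance
  ∂XY = Y − X.
The 10×23 boundary matrix has rank 9 and Smith normal form diag(1,1,1,1,1,1,1,1,1).

∂_2: C_2 → C_1 maps a triangle to the signed sum of its edges. For instance
  ∂SVW = VW − SW + SV,
  ∂PQW = QW − PW + PQ.
The 23×15 boundary matrix has rank 12 and Smith normal form diag(1,1,1,1,1,1,1,1,1,1,1,1).

∂_3: C_3 → C_2 sends each 3-simplex σ to the alternating sum Σ_i (−1)^i (σ with its i-th vertex removed). For instance
  ∂SVWX = VWX − SWX + SVX − SVW,
  ∂RSVX = SVX − RVX + RSX − RSV.
The resulting 15×3 matrix has rank 3, and its Smith normal form has invariant factors (1,1,1).

Reading off H_k = ker ∂_k / im ∂_{k+1}:

  H_0: rank C_0 − rank ∂_1 = 10 − 9 = 1, and the invariant factors of ∂_1 are all 1, so H_0 = Z.
  H_1: rank ker ∂_1 − rank ∂_2 = (23 − 9) − 12 = 2, and the invariant factors of ∂_2 are all 1, so H_1 = Z^2.
  H_2: rank ker ∂_2 − rank ∂_3 = (15 − 12) − 3 = 0, and the invariant factors of ∂_3 are all 1, so H_2 = 0.
  H_3: rank ker ∂_3 − rank ∂_4 = (3 − 3) − 0 = 0, and there is no ∂_4, so H_3 = 0.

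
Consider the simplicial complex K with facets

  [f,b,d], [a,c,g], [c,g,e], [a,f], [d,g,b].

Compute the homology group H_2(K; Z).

Order the vertices as a < b < c < d < e < f < g. Listing each simplex with vertices in this order, K has dimension 2 with simplices:

  0-simplices (7): a, b, c, d, e, f, g
  1-simplices (11): ac, af, ag, bd, bf, bg, ce, cg, df, dg, eg
  2-simplices (4): acg, bdf, bdg, ceg

so the chain groups are C_0 ≅ Z^7, C_1 ≅ Z^11, C_2 ≅ Z^4.

The boundary map ∂_1: C_1 → C_0 is given by ∂[p,q] = [q] − [p]. For instance
  ∂dg = g − d.
This gives a 7×11 integer matrix of rank 6; reducing to Smith normal form yields diagonal entries (1,1,1,1,1,1).

∂_2: C_2 → C_1 sends each 2-simplex [p,q,r] to [q,r] − [p,r] + [p,q]. For instance
  ∂acg = cg − ag + ac,
  ∂bdg = dg − bg + bd.
This gives a 11×4 integer matrix of rank 4; reducing to Smith normal form yields diagonal entries (1,1,1,1).

Computing H_k = (kernel of ∂_k) / (image of ∂_{k+1}):

  H_2: rank ker ∂_2 − rank ∂_3 = (4 − 4) − 0 = 0, and there is no ∂_3, so H_2 = 0.

H_2 = 0.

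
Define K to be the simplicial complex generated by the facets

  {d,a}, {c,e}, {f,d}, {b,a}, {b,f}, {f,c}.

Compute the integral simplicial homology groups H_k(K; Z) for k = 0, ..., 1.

Take the total order a < b < c < d < e < f on the vertex set. Then K (dimension 1) consists of the simplices:

  0-simplices (6): a, b, c, d, e, f
  1-simplices (6): ab, ad, bf, ce, cf, df

so the chain groups are C_0 ≅ Z^6, C_1 ≅ Z^6.

Boundary ∂_1: C_1 → C_0 sends each edge [p,q] (with p < q) to q − p.
This gives a 6×6 integer matrix of rank 5; reducing to Smith normal form yields diagonal entries (1,1,1,1,1).

From H_k ≅ ker(∂_k) / im(∂_{k+1}) we obtain:

  H_0: rank C_0 − rank ∂_1 = 6 − 5 = 1, and the invariant factors of ∂_1 are all 1, so H_0 ≅ Z.
  H_1: rank ker ∂_1 − rank ∂_2 = (6 − 5) − 0 = 1, and there is no ∂_2, so H_1 ≅ Z.

As a check, the Euler characteristic is 6 − 6 = 0, which agrees with 1 − 1 = 0.

H_0 ≅ Z,  H_1 ≅ Z.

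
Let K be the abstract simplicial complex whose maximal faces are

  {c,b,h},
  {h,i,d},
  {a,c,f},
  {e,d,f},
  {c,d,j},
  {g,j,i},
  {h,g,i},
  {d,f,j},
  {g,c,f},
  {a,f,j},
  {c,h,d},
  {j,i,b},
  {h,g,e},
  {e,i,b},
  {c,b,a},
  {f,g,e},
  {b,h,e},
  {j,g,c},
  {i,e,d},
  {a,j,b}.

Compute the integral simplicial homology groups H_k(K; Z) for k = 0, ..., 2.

H_0 ≅ Z,  H_1 ≅ Z × Z/2,  H_2 = 0.

Order the vertices as a < b < c < d < e < f < g < h < i < j. Listing each simplex with vertices in this order, K has dimension 2 with simplices:

  0-simplices (10): a, b, c, d, e, f, g, h, i, j
  1-simplices (30): ab, ac, af, aj, bc, be, bh, bi, bj, cd, cf, cg, ch, cj, de, df, dh, di, dj, ef, eg, eh, ei, fg, fj, gh, gi, gj, hi, ij
  2-simplices (20): abc, abj, acf, afj, bch, beh, bei, bij, cdh, cdj, cfg, cgj, def, dei, dfj, dhi, efg, egh, ghi, gij

giving chain groups C_0 ≅ Z^10, C_1 ≅ Z^30, C_2 ≅ Z^20.

∂_1: C_1 → C_0 is given by ∂[p,q] = [q] − [p]. For instance
  ∂dj = j − d.
As a 10×30 matrix over Z this has rank 9, with invariant factors (1,1,1,1,1,1,1,1,1).

Boundary ∂_2: C_2 → C_1 sends each 2-simplex [p,q,r] to [q,r] − [p,r] + [p,q]. For instance
  ∂efg = fg − eg + ef,
  ∂dhi = hi − di + dh.
The 30×20 boundary matrix has rank 20 and Smith normal form diag(1,1,1,1,1,1,1,1,1,1,1,1,1,1,1,1,1,1,1,2).

Computing H_k = (kernel of ∂_k) / (image of ∂_{k+1}):

  H_0: rank C_0 − rank ∂_1 = 10 − 9 = 1, and the invariant factors of ∂_1 are all 1, so H_0 ≅ Z.
  H_1: rank ker ∂_1 − rank ∂_2 = (30 − 9) − 20 = 1, and ∂_2 has invariant factor 2 > 1, so H_1 ≅ Z × Z/2.
  H_2: rank ker ∂_2 − rank ∂_3 = (20 − 20) − 0 = 0, and there is no ∂_3, so H_2 ≅ 0.

(K is a triangulation of the Klein bottle.)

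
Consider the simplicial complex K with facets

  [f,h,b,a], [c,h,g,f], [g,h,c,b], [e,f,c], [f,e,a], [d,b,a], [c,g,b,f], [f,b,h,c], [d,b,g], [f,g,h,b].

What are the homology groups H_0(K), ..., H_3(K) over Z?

H_0 = Z,  H_1 = 0,  H_2 = 0,  H_3 = Z.

Order the vertices as a < b < c < d < e < f < g < h. Listing each simplex with vertices in this order, K has dimension 3 with simplices:

  0-simplices (8): a, b, c, d, e, f, g, h
  1-simplices (19): ab, ad, ae, af, ah, bc, bd, bf, bg, bh, ce, cf, cg, ch, dg, ef, fg, fh, gh
  2-simplices (17): abd, abf, abh, aef, afh, bcf, bcg, bch, bdg, bfg, bfh, bgh, cef, cfg, cfh, cgh, fgh
  3-simplices (6): abfh, bcfg, bcfh, bcgh, bfgh, cfgh

Hence C_0 ≅ Z^8, C_1 ≅ Z^19, C_2 ≅ Z^17, C_3 ≅ Z^6.

∂_1: C_1 → C_0 maps an edge to its endpoints' difference, ∂[p,q] = q − p.
The resulting 8×19 matrix has rank 7, and its Smith normal form has invariant factors (1,1,1,1,1,1,1).

Boundary ∂_2: C_2 → C_1 maps a triangle to the signed sum of its edges. For instance
  ∂abd = bd − ad + ab,
  ∂cgh = gh − ch + cg.
The 19×17 boundary matrix has rank 12 and Smith normal form diag(1,1,1,1,1,1,1,1,1,1,1,1).

The boundary map ∂_3: C_3 → C_2 sends each 3-simplex σ to the alternating sum Σ_i (−1)^i (σ with its i-th vertex removed). For instance
  ∂bfgh = fgh − bgh + bfh − bfg,
  ∂abfh = bfh − afh + abh − abf.
The resulting 17×6 matrix has rank 5, and its Smith normal form has invariant factors (1,1,1,1,1).

Computing H_k = (kernel of ∂_k) / (image of ∂_{k+1}):

  H_0: rank C_0 − rank ∂_1 = 8 − 7 = 1, and the invariant factors of ∂_1 are all 1, so H_0 = Z.
  H_1: rank ker ∂_1 − rank ∂_2 = (19 − 7) − 12 = 0, and the invariant factors of ∂_2 are all 1, so H_1 = 0.
  H_2: rank ker ∂_2 − rank ∂_3 = (17 − 12) − 5 = 0, and the invariant factors of ∂_3 are all 1, so H_2 = 0.
  H_3: rank ker ∂_3 − rank ∂_4 = (6 − 5) − 0 = 1, and there is no ∂_4, so H_3 = Z.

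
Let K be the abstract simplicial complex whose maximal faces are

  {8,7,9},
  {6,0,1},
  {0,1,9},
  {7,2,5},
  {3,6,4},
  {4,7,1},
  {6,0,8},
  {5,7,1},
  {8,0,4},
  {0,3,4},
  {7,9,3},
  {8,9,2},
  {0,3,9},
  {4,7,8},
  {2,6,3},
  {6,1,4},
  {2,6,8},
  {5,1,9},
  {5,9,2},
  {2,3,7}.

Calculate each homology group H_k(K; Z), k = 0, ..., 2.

H_0 = Z,  H_1 = Z ⊕ Z/2,  H_2 = 0.

Order the vertices as 0 < 1 < 2 < 3 < 4 < 5 < 6 < 7 < 8 < 9. Listing each simplex with vertices in this order, K has dimension 2 with simplices:

  0-simplices (10): [0], [1], [2], [3], [4], [5], [6], [7], [8], [9]
  1-simplices (30): (30 of them)
  2-simplices (20): (20 of them)

so the chain groups are C_0 ≅ Z^10, C_1 ≅ Z^30, C_2 ≅ Z^20.

Boundary ∂_1: C_1 → C_0 is given by ∂[p,q] = [q] − [p]. For instance
  ∂[1,7] = [7] − [1].
The resulting 10×30 matrix has rank 9, and its Smith normal form has invariant factors (1,1,1,1,1,1,1,1,1).

∂_2: C_2 → C_1 sends each 2-simplex [p,q,r] to [q,r] − [p,r] + [p,q]. For instance
  ∂[2,5,9] = [5,9] − [2,9] + [2,5],
  ∂[1,5,9] = [5,9] − [1,9] + [1,5].
This gives a 30×20 integer matrix of rank 20; reducing to Smith normal form yields diagonal entries (1,1,1,1,1,1,1,1,1,1,1,1,1,1,1,1,1,1,1,2).

Computing H_k = (kernel of ∂_k) / (image of ∂_{k+1}):

  H_0: rank C_0 − rank ∂_1 = 10 − 9 = 1, and the invariant factors of ∂_1 are all 1, so H_0 ≅ Z.
  H_1: rank ker ∂_1 − rank ∂_2 = (30 − 9) − 20 = 1, and ∂_2 has invariant factor 2 > 1, so H_1 ≅ Z ⊕ Z/2.
  H_2: rank ker ∂_2 − rank ∂_3 = (20 − 20) − 0 = 0, and there is no ∂_3, so H_2 ≅ 0.

(K is a triangulation of the Klein bottle.)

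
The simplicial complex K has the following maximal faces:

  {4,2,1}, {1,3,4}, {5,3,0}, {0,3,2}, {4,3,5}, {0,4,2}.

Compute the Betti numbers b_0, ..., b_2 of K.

b_0 = 1, b_1 = 1, b_2 = 0.

K has 6 vertices, 12 edges, 6 triangles.
rank ∂_0 = 0, rank ∂_1 = 5 ⇒ b_0 = 6 − 0 − 5 = 1; all invariant factors of ∂_1 are 1 so no torsion. So H_0 ≅ Z.
rank ∂_1 = 5, rank ∂_2 = 6 ⇒ b_1 = 12 − 5 − 6 = 1; all invariant factors of ∂_2 are 1 so no torsion. So H_1 ≅ Z.
rank ∂_2 = 6, rank ∂_3 = 0 ⇒ b_2 = 6 − 6 − 0 = 0. So H_2 ≅ 0.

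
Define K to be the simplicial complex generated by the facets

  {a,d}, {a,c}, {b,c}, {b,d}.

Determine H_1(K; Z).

Fix the vertex order a < b < c < d and write every simplex with vertices in increasing order. Then dim K = 1 and the simplices of K are:

  0-simplices (4): a, b, c, d
  1-simplices (4): ac, ad, bc, bd

giving chain groups C_0 ≅ Z^4, C_1 ≅ Z^4.

Boundary ∂_1: C_1 → C_0 maps an edge to its endpoints' difference, ∂[p,q] = q − p. For instance
  ∂bc = c − b.
This gives a 4×4 integer matrix of rank 3; reducing to Smith normal form yields diagonal entries (1,1,1).

Computing H_k = (kernel of ∂_k) / (image of ∂_{k+1}):

  H_1: rank ker ∂_1 − rank ∂_2 = (4 − 3) − 0 = 1, and there is no ∂_2, so H_1 = Z.

H_1 = Z.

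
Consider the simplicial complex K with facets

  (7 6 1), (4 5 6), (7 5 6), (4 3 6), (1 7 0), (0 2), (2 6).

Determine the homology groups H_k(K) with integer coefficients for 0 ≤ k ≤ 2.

We work with the vertex ordering 0 < 1 < 2 < 3 < 4 < 5 < 6 < 7. The simplices of K, each written with vertices in increasing order, are:

  0-simplices (8): [0], [1], [2], [3], [4], [5], [6], [7]
  1-simplices (13): [0,1], [0,2], [0,7], [1,6], [1,7], [2,6], [3,4], [3,6], [4,5], [4,6], [5,6], [5,7], [6,7]
  2-simplices (5): [0,1,7], [1,6,7], [3,4,6], [4,5,6], [5,6,7]

so the chain groups are C_0 ≅ Z^8, C_1 ≅ Z^13, C_2 ≅ Z^5.

The boundary map ∂_1: C_1 → C_0 is given by ∂[p,q] = [q] − [p]. For instance
  ∂[5,7] = [7] − [5].
The resulting 8×13 matrix has rank 7, and its Smith normal form has invariant factors (1,1,1,1,1,1,1).

The boundary map ∂_2: C_2 → C_1 maps a triangle to the signed sum of its edges. For instance
  ∂[5,6,7] = [6,7] − [5,7] + [5,6],
  ∂[4,5,6] = [5,6] − [4,6] + [4,5].
This gives a 13×5 integer matrix of rank 5; reducing to Smith normal form yields diagonal entries (1,1,1,1,1).

Reading off H_k = ker ∂_k / im ∂_{k+1}:

  H_0: rank C_0 − rank ∂_1 = 8 − 7 = 1, and the invariant factors of ∂_1 are all 1, so H_0 = Z.
  H_1: rank ker ∂_1 − rank ∂_2 = (13 − 7) − 5 = 1, and the invariant factors of ∂_2 are all 1, so H_1 = Z.
  H_2: rank ker ∂_2 − rank ∂_3 = (5 − 5) − 0 = 0, and there is no ∂_3, so H_2 = 0.

As a check, the Euler characteristic is 8 − 13 + 5 = 0, which agrees with 1 − 1 + 0 = 0.

H_0 ≅ Z,  H_1 ≅ Z,  H_2 = 0.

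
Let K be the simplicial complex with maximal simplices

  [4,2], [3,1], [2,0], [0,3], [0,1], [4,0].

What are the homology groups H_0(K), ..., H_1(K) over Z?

H_0 ≅ Z,  H_1 ≅ Z^2.

Take the total order 0 < 1 < 2 < 3 < 4 on the vertex set. Then K (dimension 1) consists of the simplices:

  0-simplices (5): [0], [1], [2], [3], [4]
  1-simplices (6): [0,1], [0,2], [0,3], [0,4], [1,3], [2,4]

so the chain groups are C_0 ≅ Z^5, C_1 ≅ Z^6.

Boundary ∂_1: C_1 → C_0 maps an edge to its endpoints' difference, ∂[p,q] = q − p.
The resulting 5×6 matrix has rank 4, and its Smith normal form has invariant factors (1,1,1,1).

Now H_k = ker ∂_k / im ∂_{k+1}, so:

  H_0: rank C_0 − rank ∂_1 = 5 − 4 = 1, and the invariant factors of ∂_1 are all 1, so H_0 = Z.
  H_1: rank ker ∂_1 − rank ∂_2 = (6 − 4) − 0 = 2, and there is no ∂_2, so H_1 = Z^2.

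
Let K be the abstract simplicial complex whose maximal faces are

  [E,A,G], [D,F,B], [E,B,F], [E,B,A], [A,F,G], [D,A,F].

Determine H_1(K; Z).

We work with the vertex ordering A < B < D < E < F < G. The simplices of K, each written with vertices in increasing order, are:

  0-simplices (6): A, B, D, E, F, G
  1-simplices (12): AB, AD, AE, AF, AG, BD, BE, BF, DF, EF, EG, FG
  2-simplices (6): ABE, ADF, AEG, AFG, BDF, BEF

giving chain groups C_0 ≅ Z^6, C_1 ≅ Z^12, C_2 ≅ Z^6.

Boundary ∂_1: C_1 → C_0 maps an edge to its endpoints' difference, ∂[p,q] = q − p. For instance
  ∂BF = F − B.
The 6×12 boundary matrix has rank 5 and Smith normal form diag(1,1,1,1,1).

∂_2: C_2 → C_1 acts by ∂[p,q,r] = [q,r] − [p,r] + [p,q]. For instance
  ∂ADF = DF − AF + AD,
  ∂AEG = EG − AG + AE.
As a 12×6 matrix over Z this has rank 6, with invariant factors (1,1,1,1,1,1).

From H_k ≅ ker(∂_k) / im(∂_{k+1}) we obtain:

  H_1: rank ker ∂_1 − rank ∂_2 = (12 − 5) − 6 = 1, and the invariant factors of ∂_2 are all 1, so H_1 ≅ Z.

H_1 ≅ Z.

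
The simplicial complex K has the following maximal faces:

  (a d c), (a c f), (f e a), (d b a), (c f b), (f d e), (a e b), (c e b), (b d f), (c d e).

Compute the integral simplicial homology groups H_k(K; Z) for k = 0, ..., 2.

H_0 ≅ Z,  H_1 ≅ Z/2,  H_2 = 0.

Fix the vertex order a < b < c < d < e < f and write every simplex with vertices in increasing order. Then dim K = 2 and the simplices of K are:

  0-simplices (6): a, b, c, d, e, f
  1-simplices (15): ab, ac, ad, ae, af, bc, bd, be, bf, cd, ce, cf, de, df, ef
  2-simplices (10): abd, abe, acd, acf, aef, bce, bcf, bdf, cde, def

Hence C_0 ≅ Z^6, C_1 ≅ Z^15, C_2 ≅ Z^10.

Boundary ∂_1: C_1 → C_0 maps an edge to its endpoints' difference, ∂[p,q] = q − p.
The 6×15 boundary matrix has rank 5 and Smith normal form diag(1,1,1,1,1).

Boundary ∂_2: C_2 → C_1 maps a triangle to the signed sum of its edges. For instance
  ∂aef = ef − af + ae,
  ∂def = ef − df + de.
The 15×10 boundary matrix has rank 10 and Smith normal form diag(1,1,1,1,1,1,1,1,1,2).

Now H_k = ker ∂_k / im ∂_{k+1}, so:

  H_0: rank C_0 − rank ∂_1 = 6 − 5 = 1, and the invariant factors of ∂_1 are all 1, so H_0 ≅ Z.
  H_1: rank ker ∂_1 − rank ∂_2 = (15 − 5) − 10 = 0, and ∂_2 has invariant factor 2 > 1, so H_1 ≅ Z/2.
  H_2: rank ker ∂_2 − rank ∂_3 = (10 − 10) − 0 = 0, and there is no ∂_3, so H_2 ≅ 0.

As a check, the Euler characteristic is 6 − 15 + 10 = 1, which agrees with 1 − 0 + 0 = 1.
(K is a triangulation of the real projective plane RP^2.)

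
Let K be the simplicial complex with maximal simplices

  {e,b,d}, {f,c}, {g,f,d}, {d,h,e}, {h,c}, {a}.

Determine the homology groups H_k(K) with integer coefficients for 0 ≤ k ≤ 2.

H_0 ≅ Z^2,  H_1 ≅ Z,  H_2 = 0.

We work with the vertex ordering a < b < c < d < e < f < g < h. The simplices of K, each written with vertices in increasing order, are:

  0-simplices (8): a, b, c, d, e, f, g, h
  1-simplices (10): bd, be, cf, ch, de, df, dg, dh, eh, fg
  2-simplices (3): bde, deh, dfg

so the chain groups are C_0 ≅ Z^8, C_1 ≅ Z^10, C_2 ≅ Z^3.

The boundary map ∂_1: C_1 → C_0 is given by ∂[p,q] = [q] − [p]. For instance
  ∂be = e − b.
The 8×10 boundary matrix has rank 6 and Smith normal form diag(1,1,1,1,1,1).

The boundary map ∂_2: C_2 → C_1 acts by ∂[p,q,r] = [q,r] − [p,r] + [p,q]. For instance
  ∂deh = eh − dh + de,
  ∂bde = de − be + bd.
The resulting 10×3 matrix has rank 3, and its Smith normal form has invariant factors (1,1,1).

Computing H_k = (kernel of ∂_k) / (image of ∂_{k+1}):

  H_0: rank C_0 − rank ∂_1 = 8 − 6 = 2, and the invariant factors of ∂_1 are all 1, so H_0 ≅ Z^2.
  H_1: rank ker ∂_1 − rank ∂_2 = (10 − 6) − 3 = 1, and the invariant factors of ∂_2 are all 1, so H_1 ≅ Z.
  H_2: rank ker ∂_2 − rank ∂_3 = (3 − 3) − 0 = 0, and there is no ∂_3, so H_2 ≅ 0.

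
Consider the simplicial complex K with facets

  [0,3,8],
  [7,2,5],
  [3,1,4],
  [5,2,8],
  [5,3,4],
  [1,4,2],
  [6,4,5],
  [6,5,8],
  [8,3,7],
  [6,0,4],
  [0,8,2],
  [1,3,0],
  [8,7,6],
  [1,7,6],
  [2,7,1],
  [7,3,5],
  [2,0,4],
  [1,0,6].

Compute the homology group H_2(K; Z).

We work with the vertex ordering 0 < 1 < 2 < 3 < 4 < 5 < 6 < 7 < 8. The simplices of K, each written with vertices in increasing order, are:

  0-simplices (9): [0], [1], [2], [3], [4], [5], [6], [7], [8]
  1-simplices (27): (27 of them)
  2-simplices (18): [0,1,3], [0,1,6], [0,2,4], [0,2,8], [0,3,8], [0,4,6], [1,2,4], [1,2,7], [1,3,4], [1,6,7], [2,5,7], [2,5,8], [3,4,5], [3,5,7], [3,7,8], [4,5,6], [5,6,8], [6,7,8]

giving chain groups C_0 ≅ Z^9, C_1 ≅ Z^27, C_2 ≅ Z^18.

The boundary map ∂_1: C_1 → C_0 maps an edge to its endpoints' difference, ∂[p,q] = q − p. For instance
  ∂[0,8] = [8] − [0].
The resulting 9×27 matrix has rank 8, and its Smith normal form has invariant factors (1,1,1,1,1,1,1,1).

∂_2: C_2 → C_1 maps a triangle to the signed sum of its edges. For instance
  ∂[0,2,8] = [2,8] − [0,8] + [0,2],
  ∂[6,7,8] = [7,8] − [6,8] + [6,7].
The resulting 27×18 matrix has rank 18, and its Smith normal form has invariant factors (1,1,1,1,1,1,1,1,1,1,1,1,1,1,1,1,1,2).

Computing H_k = (kernel of ∂_k) / (image of ∂_{k+1}):

  H_2: rank ker ∂_2 − rank ∂_3 = (18 − 18) − 0 = 0, and there is no ∂_3, so H_2 ≅ 0.

(K is a triangulation of the Klein bottle.)

H_2 = 0.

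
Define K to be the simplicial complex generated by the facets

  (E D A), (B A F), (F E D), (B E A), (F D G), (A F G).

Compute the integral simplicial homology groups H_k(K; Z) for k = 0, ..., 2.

H_0 = Z,  H_1 = Z,  H_2 = 0.

We work with the vertex ordering A < B < D < E < F < G. The simplices of K, each written with vertices in increasing order, are:

  0-simplices (6): A, B, D, E, F, G
  1-simplices (12): AB, AD, AE, AF, AG, BE, BF, DE, DF, DG, EF, FG
  2-simplices (6): ABE, ABF, ADE, AFG, DEF, DFG

so the chain groups are C_0 ≅ Z^6, C_1 ≅ Z^12, C_2 ≅ Z^6.

The boundary map ∂_1: C_1 → C_0 sends each edge [p,q] (with p < q) to q − p.
This gives a 6×12 integer matrix of rank 5; reducing to Smith normal form yields diagonal entries (1,1,1,1,1).

The boundary map ∂_2: C_2 → C_1 sends each 2-simplex [p,q,r] to [q,r] − [p,r] + [p,q]. For instance
  ∂ABF = BF − AF + AB,
  ∂AFG = FG − AG + AF.
The resulting 12×6 matrix has rank 6, and its Smith normal form has invariant factors (1,1,1,1,1,1).

Reading off H_k = ker ∂_k / im ∂_{k+1}:

  H_0: rank C_0 − rank ∂_1 = 6 − 5 = 1, and the invariant factors of ∂_1 are all 1, so H_0 = Z.
  H_1: rank ker ∂_1 − rank ∂_2 = (12 − 5) − 6 = 1, and the invariant factors of ∂_2 are all 1, so H_1 = Z.
  H_2: rank ker ∂_2 − rank ∂_3 = (6 − 6) − 0 = 0, and there is no ∂_3, so H_2 = 0.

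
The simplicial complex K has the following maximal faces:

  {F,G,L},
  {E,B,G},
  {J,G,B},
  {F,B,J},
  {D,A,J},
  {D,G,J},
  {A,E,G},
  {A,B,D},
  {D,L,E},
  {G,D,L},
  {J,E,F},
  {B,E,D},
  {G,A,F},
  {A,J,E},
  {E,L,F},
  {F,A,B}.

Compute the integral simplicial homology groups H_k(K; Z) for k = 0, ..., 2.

H_0 ≅ Z,  H_1 ≅ Z^2,  H_2 ≅ Z.

Take the total order A < B < D < E < F < G < J < L on the vertex set. Then K (dimension 2) consists of the simplices:

  0-simplices (8): A, B, D, E, F, G, J, L
  1-simplices (24): AB, AD, AE, AF, AG, AJ, BD, BE, BF, BG, BJ, DE, DG, DJ, DL, EF, EG, EJ, EL, FG, FJ, FL, GJ, GL
  2-simplices (16): ABD, ABF, ADJ, AEG, AEJ, AFG, BDE, BEG, BFJ, BGJ, DEL, DGJ, DGL, EFJ, EFL, FGL

giving chain groups C_0 ≅ Z^8, C_1 ≅ Z^24, C_2 ≅ Z^16.

∂_1: C_1 → C_0 sends each edge [p,q] (with p < q) to q − p.
The resulting 8×24 matrix has rank 7, and its Smith normal form has invariant factors (1,1,1,1,1,1,1).

∂_2: C_2 → C_1 sends each 2-simplex [p,q,r] to [q,r] − [p,r] + [p,q]. For instance
  ∂FGL = GL − FL + FG,
  ∂DGL = GL − DL + DG.
The 24×16 boundary matrix has rank 15 and Smith normal form diag(1,1,1,1,1,1,1,1,1,1,1,1,1,1,1).

Reading off H_k = ker ∂_k / im ∂_{k+1}:

  H_0: rank C_0 − rank ∂_1 = 8 − 7 = 1, and the invariant factors of ∂_1 are all 1, so H_0 ≅ Z.
  H_1: rank ker ∂_1 − rank ∂_2 = (24 − 7) − 15 = 2, and the invariant factors of ∂_2 are all 1, so H_1 ≅ Z^2.
  H_2: rank ker ∂_2 − rank ∂_3 = (16 − 15) − 0 = 1, and there is no ∂_3, so H_2 ≅ Z.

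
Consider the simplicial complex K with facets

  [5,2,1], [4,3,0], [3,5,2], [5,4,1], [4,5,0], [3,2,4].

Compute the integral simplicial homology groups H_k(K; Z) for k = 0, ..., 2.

K has 6 vertices, 12 edges, 6 triangles.
rank ∂_0 = 0, rank ∂_1 = 5 ⇒ b_0 = 6 − 0 − 5 = 1; all invariant factors of ∂_1 are 1 so no torsion. So H_0 = Z.
rank ∂_1 = 5, rank ∂_2 = 6 ⇒ b_1 = 12 − 5 − 6 = 1; all invariant factors of ∂_2 are 1 so no torsion. So H_1 = Z.
rank ∂_2 = 6, rank ∂_3 = 0 ⇒ b_2 = 6 − 6 − 0 = 0. So H_2 = 0.

H_0 ≅ Z,  H_1 ≅ Z,  H_2 = 0.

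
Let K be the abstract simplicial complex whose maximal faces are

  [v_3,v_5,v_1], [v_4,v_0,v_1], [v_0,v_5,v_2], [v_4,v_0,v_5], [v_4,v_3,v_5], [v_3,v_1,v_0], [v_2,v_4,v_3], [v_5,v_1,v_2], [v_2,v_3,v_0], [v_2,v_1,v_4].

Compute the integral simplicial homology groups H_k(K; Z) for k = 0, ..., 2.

H_0 ≅ Z,  H_1 ≅ Z/2,  H_2 = 0.

Fix the vertex order v_0 < v_1 < v_2 < v_3 < v_4 < v_5 and write every simplex with vertices in increasing order. Then dim K = 2 and the simplices of K are:

  0-simplices (6): [v_0], [v_1], [v_2], [v_3], [v_4], [v_5]
  1-simplices (15): (15 of them)
  2-simplices (10): [v_0,v_1,v_3], [v_0,v_1,v_4], [v_0,v_2,v_3], [v_0,v_2,v_5], [v_0,v_4,v_5], [v_1,v_2,v_4], [v_1,v_2,v_5], [v_1,v_3,v_5], [v_2,v_3,v_4], [v_3,v_4,v_5]

Hence C_0 ≅ Z^6, C_1 ≅ Z^15, C_2 ≅ Z^10.

∂_1: C_1 → C_0 sends each edge [p,q] (with p < q) to q − p. For instance
  ∂[v_1,v_5] = [v_5] − [v_1].
The 6×15 boundary matrix has rank 5 and Smith normal form diag(1,1,1,1,1).

Boundary ∂_2: C_2 → C_1 acts by ∂[p,q,r] = [q,r] − [p,r] + [p,q]. For instance
  ∂[v_1,v_3,v_5] = [v_3,v_5] − [v_1,v_5] + [v_1,v_3],
  ∂[v_3,v_4,v_5] = [v_4,v_5] − [v_3,v_5] + [v_3,v_4].
The resulting 15×10 matrix has rank 10, and its Smith normal form has invariant factors (1,1,1,1,1,1,1,1,1,2).

Computing H_k = (kernel of ∂_k) / (image of ∂_{k+1}):

  H_0: rank C_0 − rank ∂_1 = 6 − 5 = 1, and the invariant factors of ∂_1 are all 1, so H_0 = Z.
  H_1: rank ker ∂_1 − rank ∂_2 = (15 − 5) − 10 = 0, and ∂_2 has invariant factor 2 > 1, so H_1 = Z/2.
  H_2: rank ker ∂_2 − rank ∂_3 = (10 − 10) − 0 = 0, and there is no ∂_3, so H_2 = 0.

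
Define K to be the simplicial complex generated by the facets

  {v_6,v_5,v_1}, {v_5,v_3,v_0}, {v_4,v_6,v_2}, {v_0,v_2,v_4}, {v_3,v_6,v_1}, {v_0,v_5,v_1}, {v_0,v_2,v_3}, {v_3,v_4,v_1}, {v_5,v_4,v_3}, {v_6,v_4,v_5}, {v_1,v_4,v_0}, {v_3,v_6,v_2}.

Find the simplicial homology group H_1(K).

K has 7 vertices, 18 edges, 12 triangles.
rank ∂_1 = 6, rank ∂_2 = 12 ⇒ b_1 = 18 − 6 − 12 = 0; ∂_2 has invariant factor(s) [2] giving torsion. So H_1 = Z/2.

H_1 ≅ Z/2.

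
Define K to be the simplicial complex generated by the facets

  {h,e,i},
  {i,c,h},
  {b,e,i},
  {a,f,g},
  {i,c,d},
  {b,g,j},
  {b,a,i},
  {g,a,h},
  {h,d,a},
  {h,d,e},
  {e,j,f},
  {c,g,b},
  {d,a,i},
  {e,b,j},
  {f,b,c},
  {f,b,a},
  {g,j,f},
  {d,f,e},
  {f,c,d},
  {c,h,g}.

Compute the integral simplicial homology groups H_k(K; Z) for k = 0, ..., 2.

H_0 = Z,  H_1 = Z ⊕ Z/2Z,  H_2 = 0.

Order the vertices as a < b < c < d < e < f < g < h < i < j. Listing each simplex with vertices in this order, K has dimension 2 with simplices:

  0-simplices (10): a, b, c, d, e, f, g, h, i, j
  1-simplices (30): ab, ad, af, ag, ah, ai, bc, be, bf, bg, bi, bj, cd, cf, cg, ch, ci, de, df, dh, di, ef, eh, ei, ej, fg, fj, gh, gj, hi
  2-simplices (20): abf, abi, adh, adi, afg, agh, bcf, bcg, bei, bej, bgj, cdf, cdi, cgh, chi, def, deh, efj, ehi, fgj

giving chain groups C_0 ≅ Z^10, C_1 ≅ Z^30, C_2 ≅ Z^20.

Boundary ∂_1: C_1 → C_0 is given by ∂[p,q] = [q] − [p].
As a 10×30 matrix over Z this has rank 9, with invariant factors (1,1,1,1,1,1,1,1,1).

Boundary ∂_2: C_2 → C_1 acts by ∂[p,q,r] = [q,r] − [p,r] + [p,q]. For instance
  ∂chi = hi − ci + ch,
  ∂def = ef − df + de.
The resulting 30×20 matrix has rank 20, and its Smith normal form has invariant factors (1,1,1,1,1,1,1,1,1,1,1,1,1,1,1,1,1,1,1,2).

Now H_k = ker ∂_k / im ∂_{k+1}, so:

  H_0: rank C_0 − rank ∂_1 = 10 − 9 = 1, and the invariant factors of ∂_1 are all 1, so H_0 = Z.
  H_1: rank ker ∂_1 − rank ∂_2 = (30 − 9) − 20 = 1, and ∂_2 has invariant factor 2 > 1, so H_1 = Z ⊕ Z/2Z.
  H_2: rank ker ∂_2 − rank ∂_3 = (20 − 20) − 0 = 0, and there is no ∂_3, so H_2 = 0.

As a check, the Euler characteristic is 10 − 30 + 20 = 0, which agrees with 1 − 1 + 0 = 0.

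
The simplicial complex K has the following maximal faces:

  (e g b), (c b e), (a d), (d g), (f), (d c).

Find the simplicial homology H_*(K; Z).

H_0 ≅ Z^2,  H_1 ≅ Z,  H_2 = 0.

K has 7 vertices, 8 edges, 2 triangles.
rank ∂_0 = 0, rank ∂_1 = 5 ⇒ b_0 = 7 − 0 − 5 = 2; all invariant factors of ∂_1 are 1 so no torsion. So H_0 = Z^2.
rank ∂_1 = 5, rank ∂_2 = 2 ⇒ b_1 = 8 − 5 − 2 = 1; all invariant factors of ∂_2 are 1 so no torsion. So H_1 = Z.
rank ∂_2 = 2, rank ∂_3 = 0 ⇒ b_2 = 2 − 2 − 0 = 0. So H_2 = 0.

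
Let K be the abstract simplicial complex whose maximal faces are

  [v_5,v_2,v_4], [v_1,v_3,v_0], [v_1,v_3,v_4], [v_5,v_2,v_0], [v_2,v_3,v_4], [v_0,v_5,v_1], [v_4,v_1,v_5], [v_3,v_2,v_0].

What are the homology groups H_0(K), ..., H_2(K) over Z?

H_0 = Z,  H_1 = 0,  H_2 = Z.

Fix the vertex order v_0 < v_1 < v_2 < v_3 < v_4 < v_5 and write every simplex with vertices in increasing order. Then dim K = 2 and the simplices of K are:

  0-simplices (6): [v_0], [v_1], [v_2], [v_3], [v_4], [v_5]
  1-simplices (12): [v_0,v_1], [v_0,v_2], [v_0,v_3], [v_0,v_5], [v_1,v_3], [v_1,v_4], [v_1,v_5], [v_2,v_3], [v_2,v_4], [v_2,v_5], [v_3,v_4], [v_4,v_5]
  2-simplices (8): [v_0,v_1,v_3], [v_0,v_1,v_5], [v_0,v_2,v_3], [v_0,v_2,v_5], [v_1,v_3,v_4], [v_1,v_4,v_5], [v_2,v_3,v_4], [v_2,v_4,v_5]

so the chain groups are C_0 ≅ Z^6, C_1 ≅ Z^12, C_2 ≅ Z^8.

Boundary ∂_1: C_1 → C_0 sends each edge [p,q] (with p < q) to q − p.
The resulting 6×12 matrix has rank 5, and its Smith normal form has invariant factors (1,1,1,1,1).

The boundary map ∂_2: C_2 → C_1 sends each 2-simplex [p,q,r] to [q,r] − [p,r] + [p,q]. For instance
  ∂[v_0,v_2,v_3] = [v_2,v_3] − [v_0,v_3] + [v_0,v_2],
  ∂[v_1,v_4,v_5] = [v_4,v_5] − [v_1,v_5] + [v_1,v_4].
This gives a 12×8 integer matrix of rank 7; reducing to Smith normal form yields diagonal entries (1,1,1,1,1,1,1).

Computing H_k = (kernel of ∂_k) / (image of ∂_{k+1}):

  H_0: rank C_0 − rank ∂_1 = 6 − 5 = 1, and the invariant factors of ∂_1 are all 1, so H_0 = Z.
  H_1: rank ker ∂_1 − rank ∂_2 = (12 − 5) − 7 = 0, and the invariant factors of ∂_2 are all 1, so H_1 = 0.
  H_2: rank ker ∂_2 − rank ∂_3 = (8 − 7) − 0 = 1, and there is no ∂_3, so H_2 = Z.

As a check, the Euler characteristic is 6 − 12 + 8 = 2, which agrees with 1 − 0 + 1 = 2.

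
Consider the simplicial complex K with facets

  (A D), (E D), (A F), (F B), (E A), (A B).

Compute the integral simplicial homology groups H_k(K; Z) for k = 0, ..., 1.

We work with the vertex ordering A < B < D < E < F. The simplices of K, each written with vertices in increasing order, are:

  0-simplices (5): A, B, D, E, F
  1-simplices (6): AB, AD, AE, AF, BF, DE

so the chain groups are C_0 ≅ Z^5, C_1 ≅ Z^6.

Boundary ∂_1: C_1 → C_0 sends each edge [p,q] (with p < q) to q − p. For instance
  ∂AF = F − A.
The 5×6 boundary matrix has rank 4 and Smith normal form diag(1,1,1,1).

Now H_k = ker ∂_k / im ∂_{k+1}, so:

  H_0: rank C_0 − rank ∂_1 = 5 − 4 = 1, and the invariant factors of ∂_1 are all 1, so H_0 ≅ Z.
  H_1: rank ker ∂_1 − rank ∂_2 = (6 − 4) − 0 = 2, and there is no ∂_2, so H_1 ≅ Z^2.

As a check, the Euler characteristic is 5 − 6 = -1, which agrees with 1 − 2 = -1.
(K is a triangulation of a wedge of 2 circles.)

H_0 = Z,  H_1 = Z^2.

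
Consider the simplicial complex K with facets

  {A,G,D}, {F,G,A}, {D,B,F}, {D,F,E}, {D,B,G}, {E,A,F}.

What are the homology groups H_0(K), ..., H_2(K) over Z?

H_0 ≅ Z,  H_1 ≅ Z,  H_2 = 0.

Take the total order A < B < D < E < F < G on the vertex set. Then K (dimension 2) consists of the simplices:

  0-simplices (6): A, B, D, E, F, G
  1-simplices (12): AD, AE, AF, AG, BD, BF, BG, DE, DF, DG, EF, FG
  2-simplices (6): ADG, AEF, AFG, BDF, BDG, DEF

giving chain groups C_0 ≅ Z^6, C_1 ≅ Z^12, C_2 ≅ Z^6.

∂_1: C_1 → C_0 sends each edge [p,q] (with p < q) to q − p.
The resulting 6×12 matrix has rank 5, and its Smith normal form has invariant factors (1,1,1,1,1).

The boundary map ∂_2: C_2 → C_1 maps a triangle to the signed sum of its edges. For instance
  ∂ADG = DG − AG + AD,
  ∂BDF = DF − BF + BD.
This gives a 12×6 integer matrix of rank 6; reducing to Smith normal form yields diagonal entries (1,1,1,1,1,1).

From H_k ≅ ker(∂_k) / im(∂_{k+1}) we obtain:

  H_0: rank C_0 − rank ∂_1 = 6 − 5 = 1, and the invariant factors of ∂_1 are all 1, so H_0 ≅ Z.
  H_1: rank ker ∂_1 − rank ∂_2 = (12 − 5) − 6 = 1, and the invariant factors of ∂_2 are all 1, so H_1 ≅ Z.
  H_2: rank ker ∂_2 − rank ∂_3 = (6 − 6) − 0 = 0, and there is no ∂_3, so H_2 ≅ 0.

As a check, the Euler characteristic is 6 − 12 + 6 = 0, which agrees with 1 − 1 + 0 = 0.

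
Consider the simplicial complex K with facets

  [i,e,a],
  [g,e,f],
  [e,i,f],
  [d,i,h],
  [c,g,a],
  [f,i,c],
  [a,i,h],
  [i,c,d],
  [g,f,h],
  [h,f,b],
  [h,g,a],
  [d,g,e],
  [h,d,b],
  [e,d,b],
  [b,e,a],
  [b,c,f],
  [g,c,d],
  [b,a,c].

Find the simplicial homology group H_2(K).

We work with the vertex ordering a < b < c < d < e < f < g < h < i. The simplices of K, each written with vertices in increasing order, are:

  0-simplices (9): a, b, c, d, e, f, g, h, i
  1-simplices (27): ab, ac, ae, ag, ah, ai, bc, bd, be, bf, bh, cd, cf, cg, ci, de, dg, dh, di, ef, eg, ei, fg, fh, fi, gh, hi
  2-simplices (18): abc, abe, acg, aei, agh, ahi, bcf, bde, bdh, bfh, cdg, cdi, cfi, deg, dhi, efg, efi, fgh

so the chain groups are C_0 ≅ Z^9, C_1 ≅ Z^27, C_2 ≅ Z^18.

Boundary ∂_1: C_1 → C_0 is given by ∂[p,q] = [q] − [p].
As a 9×27 matrix over Z this has rank 8, with invariant factors (1,1,1,1,1,1,1,1).

The boundary map ∂_2: C_2 → C_1 maps a triangle to the signed sum of its edges. For instance
  ∂cfi = fi − ci + cf,
  ∂cdi = di − ci + cd.
As a 27×18 matrix over Z this has rank 17, with invariant factors (1,1,1,1,1,1,1,1,1,1,1,1,1,1,1,1,1).

From H_k ≅ ker(∂_k) / im(∂_{k+1}) we obtain:

  H_2: rank ker ∂_2 − rank ∂_3 = (18 − 17) − 0 = 1, and there is no ∂_3, so H_2 = Z.

H_2 = Z.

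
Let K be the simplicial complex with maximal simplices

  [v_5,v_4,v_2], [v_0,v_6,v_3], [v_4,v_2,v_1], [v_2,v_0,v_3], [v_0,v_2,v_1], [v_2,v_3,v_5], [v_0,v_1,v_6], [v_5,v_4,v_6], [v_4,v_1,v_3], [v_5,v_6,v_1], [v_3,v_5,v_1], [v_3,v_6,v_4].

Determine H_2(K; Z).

Fix the vertex order v_0 < v_1 < v_2 < v_3 < v_4 < v_5 < v_6 and write every simplex with vertices in increasing order. Then dim K = 2 and the simplices of K are:

  0-simplices (7): [v_0], [v_1], [v_2], [v_3], [v_4], [v_5], [v_6]
  1-simplices (18): (18 of them)
  2-simplices (12): (12 of them)

so the chain groups are C_0 ≅ Z^7, C_1 ≅ Z^18, C_2 ≅ Z^12.

Boundary ∂_1: C_1 → C_0 sends each edge [p,q] (with p < q) to q − p. For instance
  ∂[v_1,v_3] = [v_3] − [v_1].
This gives a 7×18 integer matrix of rank 6; reducing to Smith normal form yields diagonal entries (1,1,1,1,1,1).

The boundary map ∂_2: C_2 → C_1 acts by ∂[p,q,r] = [q,r] − [p,r] + [p,q]. For instance
  ∂[v_1,v_3,v_4] = [v_3,v_4] − [v_1,v_4] + [v_1,v_3],
  ∂[v_1,v_3,v_5] = [v_3,v_5] − [v_1,v_5] + [v_1,v_3].
The 18×12 boundary matrix has rank 12 and Smith normal form diag(1,1,1,1,1,1,1,1,1,1,1,2).

From H_k ≅ ker(∂_k) / im(∂_{k+1}) we obtain:

  H_2: rank ker ∂_2 − rank ∂_3 = (12 − 12) − 0 = 0, and there is no ∂_3, so H_2 = 0.

H_2 ≅ 0.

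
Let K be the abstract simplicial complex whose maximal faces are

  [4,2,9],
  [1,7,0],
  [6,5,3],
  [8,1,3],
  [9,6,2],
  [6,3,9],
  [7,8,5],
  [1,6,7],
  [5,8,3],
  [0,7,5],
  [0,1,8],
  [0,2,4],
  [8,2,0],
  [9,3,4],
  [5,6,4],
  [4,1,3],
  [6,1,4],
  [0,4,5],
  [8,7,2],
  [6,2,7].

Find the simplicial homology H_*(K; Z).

H_0 ≅ Z,  H_1 ≅ Z ⊕ Z/2,  H_2 = 0.

K has 10 vertices, 30 edges, 20 triangles.
rank ∂_0 = 0, rank ∂_1 = 9 ⇒ b_0 = 10 − 0 − 9 = 1; all invariant factors of ∂_1 are 1 so no torsion. So H_0 = Z.
rank ∂_1 = 9, rank ∂_2 = 20 ⇒ b_1 = 30 − 9 − 20 = 1; ∂_2 has invariant factor(s) [2] giving torsion. So H_1 = Z ⊕ Z/2.
rank ∂_2 = 20, rank ∂_3 = 0 ⇒ b_2 = 20 − 20 − 0 = 0. So H_2 = 0.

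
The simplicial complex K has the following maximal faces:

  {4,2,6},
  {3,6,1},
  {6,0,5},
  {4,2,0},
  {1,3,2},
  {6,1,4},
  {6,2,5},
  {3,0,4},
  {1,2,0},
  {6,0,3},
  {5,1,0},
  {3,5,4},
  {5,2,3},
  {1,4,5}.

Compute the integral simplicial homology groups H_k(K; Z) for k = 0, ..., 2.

Take the total order 0 < 1 < 2 < 3 < 4 < 5 < 6 on the vertex set. Then K (dimension 2) consists of the simplices:

  0-simplices (7): [0], [1], [2], [3], [4], [5], [6]
  1-simplices (21): [0,1], [0,2], [0,3], [0,4], [0,5], [0,6], [1,2], [1,3], [1,4], [1,5], [1,6], [2,3], [2,4], [2,5], [2,6], [3,4], [3,5], [3,6], [4,5], [4,6], [5,6]
  2-simplices (14): [0,1,2], [0,1,5], [0,2,4], [0,3,4], [0,3,6], [0,5,6], [1,2,3], [1,3,6], [1,4,5], [1,4,6], [2,3,5], [2,4,6], [2,5,6], [3,4,5]

giving chain groups C_0 ≅ Z^7, C_1 ≅ Z^21, C_2 ≅ Z^14.

Boundary ∂_1: C_1 → C_0 is given by ∂[p,q] = [q] − [p]. For instance
  ∂[2,4] = [4] − [2].
The resulting 7×21 matrix has rank 6, and its Smith normal form has invariant factors (1,1,1,1,1,1).

Boundary ∂_2: C_2 → C_1 acts by ∂[p,q,r] = [q,r] − [p,r] + [p,q]. For instance
  ∂[0,3,6] = [3,6] − [0,6] + [0,3],
  ∂[2,4,6] = [4,6] − [2,6] + [2,4].
As a 21×14 matrix over Z this has rank 13, with invariant factors (1,1,1,1,1,1,1,1,1,1,1,1,1).

From H_k ≅ ker(∂_k) / im(∂_{k+1}) we obtain:

  H_0: rank C_0 − rank ∂_1 = 7 − 6 = 1, and the invariant factors of ∂_1 are all 1, so H_0 ≅ Z.
  H_1: rank ker ∂_1 − rank ∂_2 = (21 − 6) − 13 = 2, and the invariant factors of ∂_2 are all 1, so H_1 ≅ Z^2.
  H_2: rank ker ∂_2 − rank ∂_3 = (14 − 13) − 0 = 1, and there is no ∂_3, so H_2 ≅ Z.

H_0 = Z,  H_1 = Z^2,  H_2 = Z.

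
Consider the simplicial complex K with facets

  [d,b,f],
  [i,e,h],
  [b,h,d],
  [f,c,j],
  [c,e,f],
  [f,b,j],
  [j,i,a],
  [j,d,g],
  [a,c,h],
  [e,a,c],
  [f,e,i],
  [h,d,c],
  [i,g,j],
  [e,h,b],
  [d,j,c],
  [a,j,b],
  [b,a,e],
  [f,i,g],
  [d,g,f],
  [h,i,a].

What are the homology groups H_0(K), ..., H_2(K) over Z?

H_0 = Z,  H_1 = Z ⊕ Z/2Z,  H_2 = 0.

Take the total order a < b < c < d < e < f < g < h < i < j on the vertex set. Then K (dimension 2) consists of the simplices:

  0-simplices (10): a, b, c, d, e, f, g, h, i, j
  1-simplices (30): ab, ac, ae, ah, ai, aj, bd, be, bf, bh, bj, cd, ce, cf, ch, cj, df, dg, dh, dj, ef, eh, ei, fg, fi, fj, gi, gj, hi, ij
  2-simplices (20): abe, abj, ace, ach, ahi, aij, bdf, bdh, beh, bfj, cdh, cdj, cef, cfj, dfg, dgj, efi, ehi, fgi, gij

Hence C_0 ≅ Z^10, C_1 ≅ Z^30, C_2 ≅ Z^20.

∂_1: C_1 → C_0 is given by ∂[p,q] = [q] − [p].
The 10×30 boundary matrix has rank 9 and Smith normal form diag(1,1,1,1,1,1,1,1,1).

The boundary map ∂_2: C_2 → C_1 sends each 2-simplex [p,q,r] to [q,r] − [p,r] + [p,q]. For instance
  ∂aij = ij − aj + ai,
  ∂ach = ch − ah + ac.
As a 30×20 matrix over Z this has rank 20, with invariant factors (1,1,1,1,1,1,1,1,1,1,1,1,1,1,1,1,1,1,1,2).

Computing H_k = (kernel of ∂_k) / (image of ∂_{k+1}):

  H_0: rank C_0 − rank ∂_1 = 10 − 9 = 1, and the invariant factors of ∂_1 are all 1, so H_0 ≅ Z.
  H_1: rank ker ∂_1 − rank ∂_2 = (30 − 9) − 20 = 1, and ∂_2 has invariant factor 2 > 1, so H_1 ≅ Z ⊕ Z/2Z.
  H_2: rank ker ∂_2 − rank ∂_3 = (20 − 20) − 0 = 0, and there is no ∂_3, so H_2 ≅ 0.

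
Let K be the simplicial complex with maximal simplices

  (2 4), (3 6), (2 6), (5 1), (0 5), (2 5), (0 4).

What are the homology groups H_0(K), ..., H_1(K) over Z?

H_0 ≅ Z,  H_1 ≅ Z.

We work with the vertex ordering 0 < 1 < 2 < 3 < 4 < 5 < 6. The simplices of K, each written with vertices in increasing order, are:

  0-simplices (7): [0], [1], [2], [3], [4], [5], [6]
  1-simplices (7): [0,4], [0,5], [1,5], [2,4], [2,5], [2,6], [3,6]

so the chain groups are C_0 ≅ Z^7, C_1 ≅ Z^7.

∂_1: C_1 → C_0 maps an edge to its endpoints' difference, ∂[p,q] = q − p.
This gives a 7×7 integer matrix of rank 6; reducing to Smith normal form yields diagonal entries (1,1,1,1,1,1).

Reading off H_k = ker ∂_k / im ∂_{k+1}:

  H_0: rank C_0 − rank ∂_1 = 7 − 6 = 1, and the invariant factors of ∂_1 are all 1, so H_0 ≅ Z.
  H_1: rank ker ∂_1 − rank ∂_2 = (7 − 6) − 0 = 1, and there is no ∂_2, so H_1 ≅ Z.

As a check, the Euler characteristic is 7 − 7 = 0, which agrees with 1 − 1 = 0.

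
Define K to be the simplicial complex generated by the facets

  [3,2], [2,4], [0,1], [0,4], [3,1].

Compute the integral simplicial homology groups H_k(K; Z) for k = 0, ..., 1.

H_0 = Z,  H_1 = Z.

Order the vertices as 0 < 1 < 2 < 3 < 4. Listing each simplex with vertices in this order, K has dimension 1 with simplices:

  0-simplices (5): [0], [1], [2], [3], [4]
  1-simplices (5): [0,1], [0,4], [1,3], [2,3], [2,4]

giving chain groups C_0 ≅ Z^5, C_1 ≅ Z^5.

Boundary ∂_1: C_1 → C_0 sends each edge [p,q] (with p < q) to q − p. For instance
  ∂[2,3] = [3] − [2].
The resulting 5×5 matrix has rank 4, and its Smith normal form has invariant factors (1,1,1,1).

Reading off H_k = ker ∂_k / im ∂_{k+1}:

  H_0: rank C_0 − rank ∂_1 = 5 − 4 = 1, and the invariant factors of ∂_1 are all 1, so H_0 ≅ Z.
  H_1: rank ker ∂_1 − rank ∂_2 = (5 − 4) − 0 = 1, and there is no ∂_2, so H_1 ≅ Z.

As a check, the Euler characteristic is 5 − 5 = 0, which agrees with 1 − 1 = 0.
(K is a triangulation of the circle S^1.)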